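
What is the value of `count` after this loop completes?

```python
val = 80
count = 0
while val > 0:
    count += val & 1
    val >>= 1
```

Count set bits in 80 (binary: 0b1010000)
`count` takes the values: 0 → 1 → 2

Answer: 2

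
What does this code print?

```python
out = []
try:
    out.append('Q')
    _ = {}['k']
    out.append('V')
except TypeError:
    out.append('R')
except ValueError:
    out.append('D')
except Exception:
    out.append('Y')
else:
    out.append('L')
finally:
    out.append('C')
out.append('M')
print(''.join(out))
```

Execution trace: 'Q' (try body) → 'Y' (except Exception) → 'C' (finally) → 'M' (after the try/except). Output: QYCM

Answer: QYCM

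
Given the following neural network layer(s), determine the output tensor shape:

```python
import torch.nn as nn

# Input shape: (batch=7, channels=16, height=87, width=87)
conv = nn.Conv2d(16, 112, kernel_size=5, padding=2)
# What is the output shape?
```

Input: (7, 16, 87, 87) -> Output: (7, 112, 87, 87)

Answer: (7, 112, 87, 87)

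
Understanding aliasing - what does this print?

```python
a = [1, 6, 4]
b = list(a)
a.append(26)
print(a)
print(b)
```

Key concept: list() constructor creates copy.
Step by step:
`a = [1, 6, 4]` → a = [1, 6, 4]
`b = list(a)` → b = [1, 6, 4]
`a.append(26)` → a = [1, 6, 4, 26]
`print(a)` → prints [1, 6, 4, 26]
`print(b)` → prints [1, 6, 4]

Answer:
[1, 6, 4, 26]
[1, 6, 4]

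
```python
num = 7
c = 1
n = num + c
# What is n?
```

Trace:
`num = 7` → num = 7
`c = 1` → c = 1
`n = num + c` → n = 8
So n = 8

Answer: 8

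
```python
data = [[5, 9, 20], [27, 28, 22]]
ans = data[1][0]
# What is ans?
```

Trace:
`data = [[5, 9, 20], [27, 28, 22]]` → data = [[5, 9, 20], [27, 28, 22]]
`ans = data[1][0]` → ans = 27
So ans = 27

Answer: 27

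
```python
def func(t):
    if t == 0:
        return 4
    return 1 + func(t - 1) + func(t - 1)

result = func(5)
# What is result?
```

func(t) = 1 + 2·func(t-1), func(0)=4. Closed form: (4+1)·2^5 - 1 = 159.

Answer: 159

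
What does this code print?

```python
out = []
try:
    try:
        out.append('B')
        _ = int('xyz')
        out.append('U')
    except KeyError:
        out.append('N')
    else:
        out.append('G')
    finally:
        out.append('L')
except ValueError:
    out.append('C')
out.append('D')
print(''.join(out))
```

Execution trace: 'B' (try body) → 'L' (finally) → 'C' (outer except ValueError) → 'D' (after the try/except). Output: BLCD

Answer: BLCD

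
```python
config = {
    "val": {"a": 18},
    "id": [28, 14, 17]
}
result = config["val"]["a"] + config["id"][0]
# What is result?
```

Trace:
`config = { ...` → config = {'val': {'a': 18}, 'id': [28, 14, 17]}
`result = config["val"]["a"] + config["id"][0]` → result = 46
So result = 46

Answer: 46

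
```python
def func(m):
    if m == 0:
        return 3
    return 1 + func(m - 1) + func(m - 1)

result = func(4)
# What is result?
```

func(m) = 1 + 2·func(m-1), func(0)=3. Closed form: (3+1)·2^4 - 1 = 63.

Answer: 63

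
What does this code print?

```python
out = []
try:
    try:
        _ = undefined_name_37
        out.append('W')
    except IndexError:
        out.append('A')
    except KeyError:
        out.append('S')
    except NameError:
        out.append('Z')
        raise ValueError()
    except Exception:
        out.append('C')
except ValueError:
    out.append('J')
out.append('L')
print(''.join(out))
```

Execution trace: 'Z' (inner except NameError) → 'J' (outer except ValueError) → 'L' (after the try/except). Output: ZJL

Answer: ZJL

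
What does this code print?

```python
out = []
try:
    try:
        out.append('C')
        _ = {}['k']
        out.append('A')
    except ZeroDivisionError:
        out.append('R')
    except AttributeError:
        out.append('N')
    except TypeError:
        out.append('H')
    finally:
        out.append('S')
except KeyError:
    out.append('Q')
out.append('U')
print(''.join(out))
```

Execution trace: 'C' (try body) → 'S' (finally) → 'Q' (outer except KeyError) → 'U' (after the try/except). Output: CSQU

Answer: CSQU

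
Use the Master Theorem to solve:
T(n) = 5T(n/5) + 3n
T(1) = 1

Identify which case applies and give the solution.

a=5, b=5, f(n)=3n. log_5(5) = 1. Since c=1 = 1, Case 2 applies: T(n) = Θ(n^log_b(a) · log n) = O(n log n).

Answer: O(n log n) - Case 2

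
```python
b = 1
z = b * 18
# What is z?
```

Trace:
`b = 1` → b = 1
`z = b * 18` → z = 18
So z = 18

Answer: 18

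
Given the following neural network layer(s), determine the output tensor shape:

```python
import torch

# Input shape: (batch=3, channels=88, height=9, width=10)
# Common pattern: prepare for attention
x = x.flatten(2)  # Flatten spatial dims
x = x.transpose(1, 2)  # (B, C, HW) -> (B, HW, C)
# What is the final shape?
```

Input: (3, 88, 9, 10) -> after flatten(2): (3, 88, 90) -> Output: (3, 90, 88)

Answer: (3, 90, 88)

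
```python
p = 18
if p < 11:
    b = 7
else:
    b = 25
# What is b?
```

Trace:
`p = 18` → p = 18
`if p < 11: ...` → p < 11 is False, take else branch → b = 25
So b = 25

Answer: 25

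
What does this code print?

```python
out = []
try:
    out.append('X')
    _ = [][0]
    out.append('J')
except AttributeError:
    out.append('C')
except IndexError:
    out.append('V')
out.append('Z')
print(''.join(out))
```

Execution trace: 'X' (try body) → 'V' (except IndexError) → 'Z' (after the try/except). Output: XVZ

Answer: XVZ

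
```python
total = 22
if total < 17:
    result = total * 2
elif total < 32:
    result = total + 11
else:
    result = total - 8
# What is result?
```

Trace:
`total = 22` → total = 22
`if total < 17: ...` → total < 17 is False, total < 32 is True → result = 33
So result = 33

Answer: 33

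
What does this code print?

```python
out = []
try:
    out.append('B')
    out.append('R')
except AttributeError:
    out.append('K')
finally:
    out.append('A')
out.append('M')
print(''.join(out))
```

Execution trace: 'B' (try body) → 'R' (try body, no exception) → 'A' (finally) → 'M' (after the try/except). Output: BRAM

Answer: BRAM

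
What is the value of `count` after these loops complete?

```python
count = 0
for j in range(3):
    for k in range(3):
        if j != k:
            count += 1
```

3² - 3 (exclude diagonal)
`count` takes the values: 0 → 1 → 2 → 3 → 4 → 5 → 6

Answer: 6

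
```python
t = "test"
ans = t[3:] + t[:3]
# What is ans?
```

Trace:
`t = "test"` → t = 'test'
`ans = t[3:] + t[:3]` → ans = 'ttes'
So ans = 'ttes'

Answer: 'ttes'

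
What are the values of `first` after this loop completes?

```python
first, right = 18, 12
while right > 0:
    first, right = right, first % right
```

GCD of 18 and 12
`first` takes the values: 18 → 12 → 6

Answer: 6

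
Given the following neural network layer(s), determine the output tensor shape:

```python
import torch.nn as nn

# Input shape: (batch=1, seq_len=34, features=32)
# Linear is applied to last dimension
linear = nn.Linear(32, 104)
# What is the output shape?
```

Input: (1, 34, 32) -> Output: (1, 34, 104)

Answer: (1, 34, 104)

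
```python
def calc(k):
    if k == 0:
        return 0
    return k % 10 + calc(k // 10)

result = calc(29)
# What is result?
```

Sum of digits of 29: 9 + 2 = 11

Answer: 11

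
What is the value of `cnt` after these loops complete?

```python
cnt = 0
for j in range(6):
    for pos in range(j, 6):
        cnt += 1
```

Upper triangle: 6 + 5 + ... + 1
`cnt` takes the values: 0 → 1 → 2 → 3 → 4 → 5 → 6 → 7 → 8 → 9 → 10 → 11 → 12 → 13 → 14 → 15 → 16 → 17 → 18 → 19 → 20 → 21

Answer: 21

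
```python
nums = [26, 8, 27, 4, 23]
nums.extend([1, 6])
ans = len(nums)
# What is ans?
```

Trace:
`nums = [26, 8, 27, 4, 23]` → nums = [26, 8, 27, 4, 23]
`nums.extend([1, 6])` → nums = [26, 8, 27, 4, 23, 1, 6]
`ans = len(nums)` → ans = 7
So ans = 7

Answer: 7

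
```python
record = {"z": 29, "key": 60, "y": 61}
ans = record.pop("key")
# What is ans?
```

Trace:
`record = {"z": 29, "key": 60, "y": 61}` → record = {'z': 29, 'key': 60, 'y': 61}
`ans = record.pop("key")` → record = {'z': 29, 'y': 61}; ans = 60
So ans = 60

Answer: 60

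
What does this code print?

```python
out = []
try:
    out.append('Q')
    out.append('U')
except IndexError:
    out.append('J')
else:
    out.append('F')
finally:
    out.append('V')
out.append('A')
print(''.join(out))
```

Execution trace: 'Q' (try body) → 'U' (try body, no exception) → 'F' (else) → 'V' (finally) → 'A' (after the try/except). Output: QUFVA

Answer: QUFVA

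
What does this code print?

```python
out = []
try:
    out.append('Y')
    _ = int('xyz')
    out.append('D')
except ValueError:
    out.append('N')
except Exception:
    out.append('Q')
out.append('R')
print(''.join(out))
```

Execution trace: 'Y' (try body) → 'N' (except ValueError) → 'R' (after the try/except). Output: YNR

Answer: YNR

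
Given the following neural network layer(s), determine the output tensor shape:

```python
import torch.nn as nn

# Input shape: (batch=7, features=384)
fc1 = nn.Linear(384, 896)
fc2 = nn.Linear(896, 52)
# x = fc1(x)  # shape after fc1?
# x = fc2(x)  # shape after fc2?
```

Input: (7, 384) -> after fc1: (7, 896) -> Output: (7, 52)

Answer: (7, 52)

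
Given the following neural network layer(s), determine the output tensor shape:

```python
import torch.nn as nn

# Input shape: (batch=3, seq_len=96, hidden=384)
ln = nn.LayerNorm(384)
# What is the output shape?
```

Input: (3, 96, 384) -> Output: (3, 96, 384)

Answer: (3, 96, 384)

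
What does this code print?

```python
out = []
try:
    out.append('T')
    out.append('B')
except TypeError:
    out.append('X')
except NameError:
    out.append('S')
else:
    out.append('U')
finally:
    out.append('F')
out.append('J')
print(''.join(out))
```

Execution trace: 'T' (try body) → 'B' (try body, no exception) → 'U' (else) → 'F' (finally) → 'J' (after the try/except). Output: TBUFJ

Answer: TBUFJ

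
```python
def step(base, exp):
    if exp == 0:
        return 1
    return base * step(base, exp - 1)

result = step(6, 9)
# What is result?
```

step(6, 9) = 6 * 6 * 6 * 6 * 6 * 6 * 6 * 6 * 6 = 10077696

Answer: 10077696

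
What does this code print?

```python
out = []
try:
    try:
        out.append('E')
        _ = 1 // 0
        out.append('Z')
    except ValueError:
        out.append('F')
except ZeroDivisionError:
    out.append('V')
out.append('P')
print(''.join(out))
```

Execution trace: 'E' (try body) → 'V' (outer except ZeroDivisionError) → 'P' (after the try/except). Output: EVP

Answer: EVP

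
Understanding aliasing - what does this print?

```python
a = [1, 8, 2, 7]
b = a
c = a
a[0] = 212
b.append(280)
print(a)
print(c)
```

Key concept: multiple aliases.
Step by step:
`a = [1, 8, 2, 7]` → a = [1, 8, 2, 7]
`b = a` → b = [1, 8, 2, 7] (same object as a)
`c = a` → c = [1, 8, 2, 7] (same object as a, b)
`a[0] = 212` → a = [212, 8, 2, 7] (same object as b, c); b = [212, 8, 2, 7] (same object as a, c); c = [212, 8, 2, 7] (same object as a, b)
`b.append(280)` → a = [212, 8, 2, 7, 280] (same object as b, c); b = [212, 8, 2, 7, 280] (same object as a, c); c = [212, 8, 2, 7, 280] (same object as a, b)
`print(a)` → prints [212, 8, 2, 7, 280]
`print(c)` → prints [212, 8, 2, 7, 280]

Answer:
[212, 8, 2, 7, 280]
[212, 8, 2, 7, 280]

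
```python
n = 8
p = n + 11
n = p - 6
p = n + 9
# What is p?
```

Trace:
`n = 8` → n = 8
`p = n + 11` → p = 19
`n = p - 6` → n = 13
`p = n + 9` → p = 22
So p = 22

Answer: 22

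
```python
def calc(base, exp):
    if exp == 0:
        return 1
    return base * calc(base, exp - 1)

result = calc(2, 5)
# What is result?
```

calc(2, 5) = 2 * 2 * 2 * 2 * 2 = 32

Answer: 32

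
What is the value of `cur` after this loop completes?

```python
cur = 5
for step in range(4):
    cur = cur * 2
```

Multiply by 2, 4 times: 5 * 2^4 = 80
`cur` takes the values: 5 → 10 → 20 → 40 → 80

Answer: 80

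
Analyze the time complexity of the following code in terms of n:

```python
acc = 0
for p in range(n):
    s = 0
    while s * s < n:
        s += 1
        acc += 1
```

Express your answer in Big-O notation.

Each loop level contributes: n × √n. Multiplying the contributions gives O(n√n).

Answer: O(n√n)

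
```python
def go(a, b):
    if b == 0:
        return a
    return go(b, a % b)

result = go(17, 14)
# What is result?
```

go(17, 14) -> go(14, 3) -> go(3, 2) -> go(2, 1) -> go(1, 0) -> 1

Answer: 1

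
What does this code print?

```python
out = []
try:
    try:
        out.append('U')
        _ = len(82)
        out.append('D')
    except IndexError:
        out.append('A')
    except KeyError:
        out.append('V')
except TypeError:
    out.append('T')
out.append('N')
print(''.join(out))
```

Execution trace: 'U' (inner try body) → 'T' (outer except TypeError) → 'N' (after the try/except). Output: UTN

Answer: UTN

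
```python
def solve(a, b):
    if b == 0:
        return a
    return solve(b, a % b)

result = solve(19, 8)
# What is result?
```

solve(19, 8) -> solve(8, 3) -> solve(3, 2) -> solve(2, 1) -> solve(1, 0) -> 1

Answer: 1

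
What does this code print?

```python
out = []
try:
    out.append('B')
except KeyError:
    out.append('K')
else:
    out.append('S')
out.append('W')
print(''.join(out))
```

Execution trace: 'B' (try body, no exception) → 'S' (else) → 'W' (after the try/except). Output: BSW

Answer: BSW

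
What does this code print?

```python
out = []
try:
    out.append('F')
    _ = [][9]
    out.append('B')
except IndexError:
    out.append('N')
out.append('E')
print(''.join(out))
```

Execution trace: 'F' (try body) → 'N' (except IndexError) → 'E' (after the try/except). Output: FNE

Answer: FNE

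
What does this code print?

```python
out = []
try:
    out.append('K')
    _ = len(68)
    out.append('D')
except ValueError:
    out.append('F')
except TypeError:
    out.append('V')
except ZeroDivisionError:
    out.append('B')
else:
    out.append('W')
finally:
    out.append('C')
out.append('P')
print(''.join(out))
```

Execution trace: 'K' (try body) → 'V' (except TypeError) → 'C' (finally) → 'P' (after the try/except). Output: KVCP

Answer: KVCP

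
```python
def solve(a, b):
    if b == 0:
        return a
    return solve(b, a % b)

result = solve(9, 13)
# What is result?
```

solve(9, 13) -> solve(13, 9) -> solve(9, 4) -> solve(4, 1) -> solve(1, 0) -> 1

Answer: 1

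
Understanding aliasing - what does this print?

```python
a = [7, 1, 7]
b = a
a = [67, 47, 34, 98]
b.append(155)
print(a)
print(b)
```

Key concept: rebinding vs mutation: a is rebound to a new list, b still points at the original.
Step by step:
`a = [7, 1, 7]` → a = [7, 1, 7]
`b = a` → b = [7, 1, 7] (same object as a)
`a = [67, 47, 34, 98]` → a = [67, 47, 34, 98]
`b.append(155)` → b = [7, 1, 7, 155]
`print(a)` → prints [67, 47, 34, 98]
`print(b)` → prints [7, 1, 7, 155]

Answer:
[67, 47, 34, 98]
[7, 1, 7, 155]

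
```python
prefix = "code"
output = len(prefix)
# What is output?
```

Trace:
`prefix = "code"` → prefix = 'code'
`output = len(prefix)` → output = 4
So output = 4

Answer: 4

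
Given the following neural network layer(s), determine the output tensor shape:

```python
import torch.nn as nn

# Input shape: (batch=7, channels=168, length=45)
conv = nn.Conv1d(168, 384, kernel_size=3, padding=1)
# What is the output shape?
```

Input: (7, 168, 45) -> Output: (7, 384, 45)

Answer: (7, 384, 45)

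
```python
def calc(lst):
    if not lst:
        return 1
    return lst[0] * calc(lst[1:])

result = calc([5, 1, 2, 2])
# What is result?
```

Product over [5, 1, 2, 2] = 5 * 1 * 2 * 2 = 20

Answer: 20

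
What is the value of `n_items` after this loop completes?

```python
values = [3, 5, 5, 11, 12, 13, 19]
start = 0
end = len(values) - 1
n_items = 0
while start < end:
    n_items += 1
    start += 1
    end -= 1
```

Iterations until pointers meet (list length 7)
`n_items` takes the values: 0 → 1 → 2 → 3

Answer: 3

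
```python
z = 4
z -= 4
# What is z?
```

Trace:
`z = 4` → z = 4
`z -= 4` → z = 0
So z = 0

Answer: 0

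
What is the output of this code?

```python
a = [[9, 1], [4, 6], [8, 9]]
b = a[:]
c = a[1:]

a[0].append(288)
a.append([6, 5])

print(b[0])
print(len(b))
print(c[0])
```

Key concept: slice with nested mutation.
Step by step:
`a = [[9, 1], [4, 6], [8, 9]]` → a = [[9, 1], [4, 6], [8, 9]]
`b = a[:]` → b = [[9, 1], [4, 6], [8, 9]]
`c = a[1:]` → c = [[4, 6], [8, 9]]
`a[0].append(288)` → a = [[9, 1, 288], [4, 6], [8, 9]]; b = [[9, 1, 288], [4, 6], [8, 9]]
`a.append([6, 5])` → a = [[9, 1, 288], [4, 6], [8, 9], [6, 5]]
`print(b[0])` → prints [9, 1, 288]
`print(len(b))` → prints 3
`print(c[0])` → prints [4, 6]

Answer:
[9, 1, 288]
3
[4, 6]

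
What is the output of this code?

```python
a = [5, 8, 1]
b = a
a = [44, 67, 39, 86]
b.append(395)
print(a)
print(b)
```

Key concept: rebinding vs mutation: a is rebound to a new list, b still points at the original.
Step by step:
`a = [5, 8, 1]` → a = [5, 8, 1]
`b = a` → b = [5, 8, 1] (same object as a)
`a = [44, 67, 39, 86]` → a = [44, 67, 39, 86]
`b.append(395)` → b = [5, 8, 1, 395]
`print(a)` → prints [44, 67, 39, 86]
`print(b)` → prints [5, 8, 1, 395]

Answer:
[44, 67, 39, 86]
[5, 8, 1, 395]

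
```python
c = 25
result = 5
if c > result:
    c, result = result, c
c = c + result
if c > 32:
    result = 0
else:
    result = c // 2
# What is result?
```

Trace:
`c = 25` → c = 25
`result = 5` → result = 5
`if c > result: ...` → c > result is True → c = 5; result = 25
`c = c + result` → c = 30
`if c > 32: ...` → c > 32 is False, take else branch → result = 15
So result = 15

Answer: 15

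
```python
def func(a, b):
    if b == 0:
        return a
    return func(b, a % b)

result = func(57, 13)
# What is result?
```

func(57, 13) -> func(13, 5) -> func(5, 3) -> func(3, 2) -> func(2, 1) -> func(1, 0) -> 1

Answer: 1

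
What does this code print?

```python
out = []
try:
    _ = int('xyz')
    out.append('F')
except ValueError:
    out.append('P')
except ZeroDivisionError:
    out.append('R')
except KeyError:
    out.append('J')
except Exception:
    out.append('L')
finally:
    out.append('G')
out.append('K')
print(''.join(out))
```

Execution trace: 'P' (except ValueError) → 'G' (finally) → 'K' (after the try/except). Output: PGK

Answer: PGK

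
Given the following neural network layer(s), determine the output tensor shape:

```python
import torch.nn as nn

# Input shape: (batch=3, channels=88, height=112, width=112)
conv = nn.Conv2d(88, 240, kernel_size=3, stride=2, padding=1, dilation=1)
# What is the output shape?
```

Input: (3, 88, 112, 112) -> Output: (3, 240, 56, 56)

Answer: (3, 240, 56, 56)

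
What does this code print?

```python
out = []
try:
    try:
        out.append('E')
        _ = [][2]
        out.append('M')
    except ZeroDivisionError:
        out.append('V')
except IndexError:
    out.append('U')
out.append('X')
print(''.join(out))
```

Execution trace: 'E' (inner try body) → 'U' (outer except IndexError) → 'X' (after the try/except). Output: EUX

Answer: EUX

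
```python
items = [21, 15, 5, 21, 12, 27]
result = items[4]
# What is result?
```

Trace:
`items = [21, 15, 5, 21, 12, 27]` → items = [21, 15, 5, 21, 12, 27]
`result = items[4]` → result = 12
So result = 12

Answer: 12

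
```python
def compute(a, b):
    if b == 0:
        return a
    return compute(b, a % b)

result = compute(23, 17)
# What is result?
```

compute(23, 17) -> compute(17, 6) -> compute(6, 5) -> compute(5, 1) -> compute(1, 0) -> 1

Answer: 1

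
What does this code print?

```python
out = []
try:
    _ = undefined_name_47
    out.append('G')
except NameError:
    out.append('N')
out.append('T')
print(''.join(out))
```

Execution trace: 'N' (except NameError) → 'T' (after the try/except). Output: NT

Answer: NT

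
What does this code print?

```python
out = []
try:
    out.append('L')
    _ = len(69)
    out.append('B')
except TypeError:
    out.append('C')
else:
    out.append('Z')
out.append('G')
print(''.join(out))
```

Execution trace: 'L' (try body) → 'C' (except TypeError) → 'G' (after the try/except). Output: LCG

Answer: LCG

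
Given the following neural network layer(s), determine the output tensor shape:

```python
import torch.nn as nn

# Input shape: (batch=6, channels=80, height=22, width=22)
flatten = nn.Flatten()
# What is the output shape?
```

Input: (6, 80, 22, 22) -> Output: (6, 38720)

Answer: (6, 38720)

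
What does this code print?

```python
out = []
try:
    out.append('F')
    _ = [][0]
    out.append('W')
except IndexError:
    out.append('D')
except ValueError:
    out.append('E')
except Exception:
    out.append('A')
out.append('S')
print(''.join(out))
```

Execution trace: 'F' (try body) → 'D' (except IndexError) → 'S' (after the try/except). Output: FDS

Answer: FDS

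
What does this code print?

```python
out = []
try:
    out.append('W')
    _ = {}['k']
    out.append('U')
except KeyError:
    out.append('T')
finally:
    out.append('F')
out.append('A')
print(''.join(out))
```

Execution trace: 'W' (try body) → 'T' (except KeyError) → 'F' (finally) → 'A' (after the try/except). Output: WTFA

Answer: WTFA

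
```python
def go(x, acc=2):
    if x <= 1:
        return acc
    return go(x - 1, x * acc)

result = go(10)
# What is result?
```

Accumulator trace (n, acc): (10, 2) -> (9, 20) -> (8, 180) -> (7, 1440) -> (6, 10080) -> (5, 60480) -> (4, 302400) -> (3, 1209600) -> (2, 3628800) -> (1, 7257600) -> return 7257600

Answer: 7257600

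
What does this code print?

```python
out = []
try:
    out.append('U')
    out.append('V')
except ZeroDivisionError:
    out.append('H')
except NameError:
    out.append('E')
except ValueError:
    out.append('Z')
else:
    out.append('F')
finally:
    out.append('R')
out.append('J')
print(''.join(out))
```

Execution trace: 'U' (try body) → 'V' (try body, no exception) → 'F' (else) → 'R' (finally) → 'J' (after the try/except). Output: UVFRJ

Answer: UVFRJ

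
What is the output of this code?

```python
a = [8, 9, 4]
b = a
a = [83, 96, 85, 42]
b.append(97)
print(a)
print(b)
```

Key concept: rebinding vs mutation: a is rebound to a new list, b still points at the original.
Step by step:
`a = [8, 9, 4]` → a = [8, 9, 4]
`b = a` → b = [8, 9, 4] (same object as a)
`a = [83, 96, 85, 42]` → a = [83, 96, 85, 42]
`b.append(97)` → b = [8, 9, 4, 97]
`print(a)` → prints [83, 96, 85, 42]
`print(b)` → prints [8, 9, 4, 97]

Answer:
[83, 96, 85, 42]
[8, 9, 4, 97]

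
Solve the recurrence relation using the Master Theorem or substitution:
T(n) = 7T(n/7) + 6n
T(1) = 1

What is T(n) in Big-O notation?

By Master Theorem: a=7, b=7, f(n)=6n. Since log_7(7) = 1 and f(n) = Θ(n^1), Case 2 applies. T(n) = O(n log n).

Answer: O(n log n)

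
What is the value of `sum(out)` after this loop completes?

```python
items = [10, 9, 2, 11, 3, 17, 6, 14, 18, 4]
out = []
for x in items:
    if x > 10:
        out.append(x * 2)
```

Sum of doubled values > 10
`out` takes the values: [] → [22] → [22, 34] → [22, 34, 28] → [22, 34, 28, 36]
So `sum(out)` = 120

Answer: 120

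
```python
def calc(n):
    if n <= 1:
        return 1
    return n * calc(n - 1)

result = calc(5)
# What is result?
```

calc(5) = 5 * 4 * 3 * 2 * 1 = 120

Answer: 120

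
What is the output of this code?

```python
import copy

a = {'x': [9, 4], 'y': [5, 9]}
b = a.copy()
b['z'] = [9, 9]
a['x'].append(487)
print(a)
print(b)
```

Key concept: shallow copy of dict with mutable values.
Step by step:
`a = {'x': [9, 4], 'y': [5, 9]}` → a = {'x': [9, 4], 'y': [5, 9]}
`b = a.copy()` → b = {'x': [9, 4], 'y': [5, 9]}
`b['z'] = [9, 9]` → b = {'x': [9, 4], 'y': [5, 9], 'z': [9, 9]}
`a['x'].append(487)` → a = {'x': [9, 4, 487], 'y': [5, 9]}; b = {'x': [9, 4, 487], 'y': [5, 9], 'z': [9, 9]}
`print(a)` → prints {'x': [9, 4, 487], 'y': [5, 9]}
`print(b)` → prints {'x': [9, 4, 487], 'y': [5, 9], 'z': [9, 9]}

Answer:
{'x': [9, 4, 487], 'y': [5, 9]}
{'x': [9, 4, 487], 'y': [5, 9], 'z': [9, 9]}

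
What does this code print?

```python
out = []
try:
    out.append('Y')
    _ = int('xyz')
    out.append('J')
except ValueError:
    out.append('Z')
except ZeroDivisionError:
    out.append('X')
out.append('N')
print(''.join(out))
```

Execution trace: 'Y' (try body) → 'Z' (except ValueError) → 'N' (after the try/except). Output: YZN

Answer: YZN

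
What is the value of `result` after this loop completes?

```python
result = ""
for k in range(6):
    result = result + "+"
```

Repeat '+' 6 times
`result` takes the values: "" → "+" → "++" → "+++" → "++++" → "+++++" → "++++++"

Answer: "++++++"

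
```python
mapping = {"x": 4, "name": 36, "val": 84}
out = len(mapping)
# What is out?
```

Trace:
`mapping = {"x": 4, "name": 36, "val": 84}` → mapping = {'x': 4, 'name': 36, 'val': 84}
`out = len(mapping)` → out = 3
So out = 3

Answer: 3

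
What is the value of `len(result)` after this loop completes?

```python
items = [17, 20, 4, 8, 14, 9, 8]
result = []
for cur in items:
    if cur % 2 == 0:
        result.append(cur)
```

Count even numbers in [17, 20, 4, 8, 14, 9, 8]
`result` takes the values: [] → [20] → [20, 4] → [20, 4, 8] → [20, 4, 8, 14] → [20, 4, 8, 14, 8]
So `len(result)` = 5

Answer: 5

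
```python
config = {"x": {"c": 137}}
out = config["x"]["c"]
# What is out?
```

Trace:
`config = {"x": {"c": 137}}` → config = {'x': {'c': 137}}
`out = config["x"]["c"]` → out = 137
So out = 137

Answer: 137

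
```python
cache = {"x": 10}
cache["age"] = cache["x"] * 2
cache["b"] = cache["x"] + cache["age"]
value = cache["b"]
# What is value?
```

Trace:
`cache = {"x": 10}` → cache = {'x': 10}
`cache["age"] = cache["x"] * 2` → cache = {'x': 10, 'age': 20}
`cache["b"] = cache["x"] + cache["age"]` → cache = {'x': 10, 'age': 20, 'b': 30}
`value = cache["b"]` → value = 30
So value = 30

Answer: 30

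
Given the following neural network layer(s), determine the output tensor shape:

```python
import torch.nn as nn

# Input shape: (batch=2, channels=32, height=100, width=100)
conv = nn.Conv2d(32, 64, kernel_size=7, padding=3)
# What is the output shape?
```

Input: (2, 32, 100, 100) -> Output: (2, 64, 100, 100)

Answer: (2, 64, 100, 100)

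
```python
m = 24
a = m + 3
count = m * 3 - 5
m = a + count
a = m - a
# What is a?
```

Trace:
`m = 24` → m = 24
`a = m + 3` → a = 27
`count = m * 3 - 5` → count = 67
`m = a + count` → m = 94
`a = m - a` → a = 67
So a = 67

Answer: 67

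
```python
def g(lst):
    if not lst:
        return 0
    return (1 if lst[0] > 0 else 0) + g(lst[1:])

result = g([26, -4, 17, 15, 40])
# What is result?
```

Count of positive elements in [26, -4, 17, 15, 40] = 4

Answer: 4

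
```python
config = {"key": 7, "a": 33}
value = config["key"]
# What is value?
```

Trace:
`config = {"key": 7, "a": 33}` → config = {'key': 7, 'a': 33}
`value = config["key"]` → value = 7
So value = 7

Answer: 7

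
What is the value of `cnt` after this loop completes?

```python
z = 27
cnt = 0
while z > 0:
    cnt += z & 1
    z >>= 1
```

Count set bits in 27 (binary: 0b11011)
`cnt` takes the values: 0 → 1 → 2 → 3 → 4

Answer: 4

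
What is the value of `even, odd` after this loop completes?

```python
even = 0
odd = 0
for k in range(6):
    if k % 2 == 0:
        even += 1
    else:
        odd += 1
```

Count evens and odds in range(6)
`even, odd` takes the values: (0, 0) → (1, 0) → (1, 1) → (2, 1) → (2, 2) → (3, 2) → (3, 3)

Answer: 3, 3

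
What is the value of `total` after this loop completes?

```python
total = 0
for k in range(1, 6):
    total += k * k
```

Sum of squares 1² to 5² = 55
`total` takes the values: 0 → 1 → 5 → 14 → 30 → 55

Answer: 55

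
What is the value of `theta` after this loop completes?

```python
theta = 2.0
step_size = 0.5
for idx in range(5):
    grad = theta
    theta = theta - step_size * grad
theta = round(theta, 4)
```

Gradient descent: w = 2.0 * (1 - 0.5)^5
`theta` takes the values: 2.0 → 1.0 → 0.5 → 0.25 → 0.125 → 0.0625

Answer: 0.0625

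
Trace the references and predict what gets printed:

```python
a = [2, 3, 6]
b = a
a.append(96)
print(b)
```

Key concept: basic list aliasing.
Step by step:
`a = [2, 3, 6]` → a = [2, 3, 6]
`b = a` → b = [2, 3, 6] (same object as a)
`a.append(96)` → a = [2, 3, 6, 96] (same object as b); b = [2, 3, 6, 96] (same object as a)
`print(b)` → prints [2, 3, 6, 96]

Answer: [2, 3, 6, 96]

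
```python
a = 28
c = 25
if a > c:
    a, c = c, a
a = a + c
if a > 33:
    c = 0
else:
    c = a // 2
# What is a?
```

Trace:
`a = 28` → a = 28
`c = 25` → c = 25
`if a > c: ...` → a > c is True → a = 25; c = 28
`a = a + c` → a = 53
`if a > 33: ...` → a > 33 is True → c = 0
So a = 53

Answer: 53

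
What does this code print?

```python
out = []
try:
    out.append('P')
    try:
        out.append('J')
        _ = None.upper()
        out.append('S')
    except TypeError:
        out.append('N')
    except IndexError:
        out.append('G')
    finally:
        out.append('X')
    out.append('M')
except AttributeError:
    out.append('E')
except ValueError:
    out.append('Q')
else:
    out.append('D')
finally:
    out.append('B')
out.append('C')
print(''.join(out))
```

Execution trace: 'P' (try body) → 'J' (inner try body) → 'X' (inner finally) → 'E' (except AttributeError) → 'B' (finally) → 'C' (after the try/except). Output: PJXEBC

Answer: PJXEBC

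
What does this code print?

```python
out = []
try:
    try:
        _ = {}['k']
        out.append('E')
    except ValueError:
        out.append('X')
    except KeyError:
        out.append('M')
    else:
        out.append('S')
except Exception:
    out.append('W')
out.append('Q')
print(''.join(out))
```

Execution trace: 'M' (inner except KeyError) → 'Q' (after the try/except). Output: MQ

Answer: MQ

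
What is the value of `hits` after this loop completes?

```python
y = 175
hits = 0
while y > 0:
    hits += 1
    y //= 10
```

Count digits by repeated division by 10
`hits` takes the values: 0 → 1 → 2 → 3

Answer: 3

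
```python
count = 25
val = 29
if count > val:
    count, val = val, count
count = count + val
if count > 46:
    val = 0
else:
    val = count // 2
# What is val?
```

Trace:
`count = 25` → count = 25
`val = 29` → val = 29
`if count > val: ...` → count > val is False → no variable changes
`count = count + val` → count = 54
`if count > 46: ...` → count > 46 is True → val = 0
So val = 0

Answer: 0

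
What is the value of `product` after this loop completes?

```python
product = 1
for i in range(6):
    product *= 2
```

2^6 = 64
`product` takes the values: 1 → 2 → 4 → 8 → 16 → 32 → 64

Answer: 64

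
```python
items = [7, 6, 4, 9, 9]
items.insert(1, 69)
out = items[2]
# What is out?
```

Trace:
`items = [7, 6, 4, 9, 9]` → items = [7, 6, 4, 9, 9]
`items.insert(1, 69)` → items = [7, 69, 6, 4, 9, 9]
`out = items[2]` → out = 6
So out = 6

Answer: 6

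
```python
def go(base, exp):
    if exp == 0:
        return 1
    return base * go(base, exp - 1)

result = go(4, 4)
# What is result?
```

go(4, 4) = 4 * 4 * 4 * 4 = 256

Answer: 256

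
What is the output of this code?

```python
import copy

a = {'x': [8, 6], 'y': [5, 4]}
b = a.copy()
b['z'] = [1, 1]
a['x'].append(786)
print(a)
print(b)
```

Key concept: shallow copy of dict with mutable values.
Step by step:
`a = {'x': [8, 6], 'y': [5, 4]}` → a = {'x': [8, 6], 'y': [5, 4]}
`b = a.copy()` → b = {'x': [8, 6], 'y': [5, 4]}
`b['z'] = [1, 1]` → b = {'x': [8, 6], 'y': [5, 4], 'z': [1, 1]}
`a['x'].append(786)` → a = {'x': [8, 6, 786], 'y': [5, 4]}; b = {'x': [8, 6, 786], 'y': [5, 4], 'z': [1, 1]}
`print(a)` → prints {'x': [8, 6, 786], 'y': [5, 4]}
`print(b)` → prints {'x': [8, 6, 786], 'y': [5, 4], 'z': [1, 1]}

Answer:
{'x': [8, 6, 786], 'y': [5, 4]}
{'x': [8, 6, 786], 'y': [5, 4], 'z': [1, 1]}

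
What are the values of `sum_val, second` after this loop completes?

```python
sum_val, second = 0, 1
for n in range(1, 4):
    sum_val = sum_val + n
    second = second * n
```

Sum and factorial of 1 to 3
`sum_val, second` takes the values: (0, 1) → (1, 1) → (3, 1) → (3, 2) → (6, 2) → (6, 6)

Answer: 6, 6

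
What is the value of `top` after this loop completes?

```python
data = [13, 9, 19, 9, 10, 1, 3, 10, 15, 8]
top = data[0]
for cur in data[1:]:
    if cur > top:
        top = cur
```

Maximum of [13, 9, 19, 9, 10, 1, 3, 10, 15, 8]
`top` takes the values: 13 → 19

Answer: 19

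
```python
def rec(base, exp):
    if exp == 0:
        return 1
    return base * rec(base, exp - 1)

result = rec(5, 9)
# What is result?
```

rec(5, 9) = 5 * 5 * 5 * 5 * 5 * 5 * 5 * 5 * 5 = 1953125

Answer: 1953125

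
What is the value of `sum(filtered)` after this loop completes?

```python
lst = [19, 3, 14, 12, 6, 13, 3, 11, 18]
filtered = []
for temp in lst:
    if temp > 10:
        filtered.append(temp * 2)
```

Sum of doubled values > 10
`filtered` takes the values: [] → [38] → [38, 28] → [38, 28, 24] → [38, 28, 24, 26] → [38, 28, 24, 26, 22] → [38, 28, 24, 26, 22, 36]
So `sum(filtered)` = 174

Answer: 174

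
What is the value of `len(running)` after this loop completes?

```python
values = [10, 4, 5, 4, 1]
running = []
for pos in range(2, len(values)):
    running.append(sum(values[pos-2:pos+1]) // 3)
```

Number of 3-element averages
`running` takes the values: [] → [6] → [6, 4] → [6, 4, 3]
So `len(running)` = 3

Answer: 3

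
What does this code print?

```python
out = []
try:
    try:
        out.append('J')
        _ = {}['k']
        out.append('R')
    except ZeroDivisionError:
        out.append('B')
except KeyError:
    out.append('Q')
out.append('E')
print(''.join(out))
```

Execution trace: 'J' (try body) → 'Q' (outer except KeyError) → 'E' (after the try/except). Output: JQE

Answer: JQE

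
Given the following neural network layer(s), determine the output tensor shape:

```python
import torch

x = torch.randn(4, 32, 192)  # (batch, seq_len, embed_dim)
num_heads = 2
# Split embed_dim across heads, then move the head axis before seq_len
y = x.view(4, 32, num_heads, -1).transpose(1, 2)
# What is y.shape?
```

Input: (4, 32, 192) -> head_dim = 192 // 2 = 96; after view: (4, 32, 2, 96) -> after transpose(1, 2): (4, 2, 32, 96) -> Output: (4, 2, 32, 96)

Answer: (4, 2, 32, 96)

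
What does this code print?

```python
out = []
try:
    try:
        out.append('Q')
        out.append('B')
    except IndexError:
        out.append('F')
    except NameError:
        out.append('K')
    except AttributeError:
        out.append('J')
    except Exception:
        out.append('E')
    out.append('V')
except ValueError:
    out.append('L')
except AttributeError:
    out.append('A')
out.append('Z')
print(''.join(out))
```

Execution trace: 'Q' (inner try body) → 'B' (inner try body, no exception) → 'V' (try body, no exception) → 'Z' (after the try/except). Output: QBVZ

Answer: QBVZ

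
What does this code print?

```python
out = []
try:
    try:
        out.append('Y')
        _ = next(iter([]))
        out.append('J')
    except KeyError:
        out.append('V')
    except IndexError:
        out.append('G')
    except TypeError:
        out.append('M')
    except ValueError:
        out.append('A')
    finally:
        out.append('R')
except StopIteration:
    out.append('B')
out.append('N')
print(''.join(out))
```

Execution trace: 'Y' (try body) → 'R' (finally) → 'B' (outer except StopIteration) → 'N' (after the try/except). Output: YRBN

Answer: YRBN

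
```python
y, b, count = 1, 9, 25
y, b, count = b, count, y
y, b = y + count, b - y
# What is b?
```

Trace:
`y, b, count = 1, 9, 25` → y = 1; b = 9; count = 25
`y, b, count = b, count, y` → y = 9; b = 25; count = 1
`y, b = y + count, b - y` → y = 10; b = 16
So b = 16

Answer: 16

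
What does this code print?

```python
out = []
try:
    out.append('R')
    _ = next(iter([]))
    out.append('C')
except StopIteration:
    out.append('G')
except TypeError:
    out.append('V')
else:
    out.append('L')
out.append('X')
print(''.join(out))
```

Execution trace: 'R' (try body) → 'G' (except StopIteration) → 'X' (after the try/except). Output: RGX

Answer: RGX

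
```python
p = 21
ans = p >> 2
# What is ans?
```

Trace:
`p = 21` → p = 21
`ans = p >> 2` → ans = 5
So ans = 5

Answer: 5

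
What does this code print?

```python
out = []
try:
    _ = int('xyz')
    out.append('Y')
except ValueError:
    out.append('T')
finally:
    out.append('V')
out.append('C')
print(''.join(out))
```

Execution trace: 'T' (except ValueError) → 'V' (finally) → 'C' (after the try/except). Output: TVC

Answer: TVC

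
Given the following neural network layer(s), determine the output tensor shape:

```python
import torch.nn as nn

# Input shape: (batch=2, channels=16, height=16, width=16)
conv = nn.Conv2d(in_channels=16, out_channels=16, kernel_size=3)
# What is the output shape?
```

Input: (2, 16, 16, 16) -> Output: (2, 16, 14, 14)

Answer: (2, 16, 14, 14)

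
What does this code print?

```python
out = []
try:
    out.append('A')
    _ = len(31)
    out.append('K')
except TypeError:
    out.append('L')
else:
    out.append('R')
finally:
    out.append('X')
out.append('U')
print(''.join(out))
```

Execution trace: 'A' (try body) → 'L' (except TypeError) → 'X' (finally) → 'U' (after the try/except). Output: ALXU

Answer: ALXU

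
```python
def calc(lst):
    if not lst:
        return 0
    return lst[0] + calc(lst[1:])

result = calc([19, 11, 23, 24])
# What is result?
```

19 + 11 + 23 + 24 + 0 = 77

Answer: 77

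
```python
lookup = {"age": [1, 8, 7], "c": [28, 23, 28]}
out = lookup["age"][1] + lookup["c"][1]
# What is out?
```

Trace:
`lookup = {"age": [1, 8, 7], "c": [28, 23, 28]}` → lookup = {'age': [1, 8, 7], 'c': [28, 23, 28]}
`out = lookup["age"][1] + lookup["c"][1]` → out = 31
So out = 31

Answer: 31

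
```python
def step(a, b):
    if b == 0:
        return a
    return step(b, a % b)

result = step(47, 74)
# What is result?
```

step(47, 74) -> step(74, 47) -> step(47, 27) -> step(27, 20) -> step(20, 7) -> step(7, 6) -> step(6, 1) -> step(1, 0) -> 1

Answer: 1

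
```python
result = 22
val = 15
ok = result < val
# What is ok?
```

Trace:
`result = 22` → result = 22
`val = 15` → val = 15
`ok = result < val` → ok = False
So ok = False

Answer: False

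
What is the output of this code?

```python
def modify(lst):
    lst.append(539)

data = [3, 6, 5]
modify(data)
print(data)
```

Key concept: function modifies passed list.
Step by step:
`data = [3, 6, 5]` → data = [3, 6, 5]
`modify(data)` → data = [3, 6, 5, 539]
`print(data)` → prints [3, 6, 5, 539]

Answer: [3, 6, 5, 539]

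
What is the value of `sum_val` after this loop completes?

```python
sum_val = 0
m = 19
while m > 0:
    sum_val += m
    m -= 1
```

Sum 19 down to 1
`sum_val` takes the values: 0 → 19 → 37 → 54 → 70 → 85 → 99 → 112 → 124 → 135 → 145 → 154 → 162 → 169 → 175 → 180 → 184 → 187 → 189 → 190

Answer: 190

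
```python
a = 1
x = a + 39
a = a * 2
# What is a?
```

Trace:
`a = 1` → a = 1
`x = a + 39` → x = 40
`a = a * 2` → a = 2
So a = 2

Answer: 2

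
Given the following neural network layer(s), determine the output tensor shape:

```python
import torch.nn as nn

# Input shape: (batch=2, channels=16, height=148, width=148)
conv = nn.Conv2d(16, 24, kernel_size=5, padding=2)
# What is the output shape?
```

Input: (2, 16, 148, 148) -> Output: (2, 24, 148, 148)

Answer: (2, 24, 148, 148)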